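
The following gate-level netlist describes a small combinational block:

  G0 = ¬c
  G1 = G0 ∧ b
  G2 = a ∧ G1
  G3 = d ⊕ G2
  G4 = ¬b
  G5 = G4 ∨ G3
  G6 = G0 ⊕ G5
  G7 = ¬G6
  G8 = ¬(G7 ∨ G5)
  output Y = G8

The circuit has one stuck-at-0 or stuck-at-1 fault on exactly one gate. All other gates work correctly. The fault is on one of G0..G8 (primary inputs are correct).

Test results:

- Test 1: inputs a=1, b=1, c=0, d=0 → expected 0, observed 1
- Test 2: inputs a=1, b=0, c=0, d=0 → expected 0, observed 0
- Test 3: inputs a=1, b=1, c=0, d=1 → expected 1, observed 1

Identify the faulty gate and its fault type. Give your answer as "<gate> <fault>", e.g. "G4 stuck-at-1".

G3 stuck-at-0

Fault-free values for test 1 (a=1, b=1, c=0, d=0): G0=1, G1=1, G2=1, G3=1, G4=0, G5=1, G6=0, G7=1, G8=0, giving Y=0. Observed 1.
Test 1: faults giving observed 1 are {G1 stuck-at-0, G2 stuck-at-0, G3 stuck-at-0, G5 stuck-at-0, G8 stuck-at-1}.
Test 2 (a=1, b=0, c=0, d=0): fault-free G0=1, G1=0, G2=0, G3=0, G4=1, G5=1, G6=0, G7=1, G8=0 → 0; observed 0. Eliminates G5 stuck-at-0, G8 stuck-at-1.
Test 3 (a=1, b=1, c=0, d=1): fault-free G0=1, G1=1, G2=1, G3=0, G4=0, G5=0, G6=1, G7=0, G8=1 → 1; observed 1. Eliminates G1 stuck-at-0, G2 stuck-at-0.
Only G3 stuck-at-0 is consistent with every test.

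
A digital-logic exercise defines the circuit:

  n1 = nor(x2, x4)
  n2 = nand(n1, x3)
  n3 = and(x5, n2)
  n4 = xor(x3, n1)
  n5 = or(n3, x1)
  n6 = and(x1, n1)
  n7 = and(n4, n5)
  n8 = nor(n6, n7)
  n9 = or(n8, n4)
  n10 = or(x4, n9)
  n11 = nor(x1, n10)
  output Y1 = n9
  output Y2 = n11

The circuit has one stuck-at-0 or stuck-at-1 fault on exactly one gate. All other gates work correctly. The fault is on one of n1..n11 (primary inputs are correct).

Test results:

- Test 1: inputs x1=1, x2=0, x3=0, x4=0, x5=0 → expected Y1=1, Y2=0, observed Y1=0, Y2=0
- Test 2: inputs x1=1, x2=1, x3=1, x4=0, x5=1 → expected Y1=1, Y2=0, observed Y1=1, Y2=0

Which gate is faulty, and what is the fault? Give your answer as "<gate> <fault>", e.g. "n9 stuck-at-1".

Fault-free values for test 1 (x1=1, x2=0, x3=0, x4=0, x5=0): n1=1, n2=1, n3=0, n4=1, n5=1, n6=1, n7=1, n8=0, n9=1, n10=1, n11=0, giving Y1=1, Y2=0. Observed Y1=0, Y2=0.
Test 1: faults giving observed Y1=0, Y2=0 are {n4 stuck-at-0, n9 stuck-at-0}.
Test 2 (x1=1, x2=1, x3=1, x4=0, x5=1): fault-free n1=0, n2=1, n3=1, n4=1, n5=1, n6=0, n7=1, n8=0, n9=1, n10=1, n11=0 → Y1=1, Y2=0; observed Y1=1, Y2=0. Eliminates n9 stuck-at-0.
Only n4 stuck-at-0 is consistent with every test.

n4 stuck-at-0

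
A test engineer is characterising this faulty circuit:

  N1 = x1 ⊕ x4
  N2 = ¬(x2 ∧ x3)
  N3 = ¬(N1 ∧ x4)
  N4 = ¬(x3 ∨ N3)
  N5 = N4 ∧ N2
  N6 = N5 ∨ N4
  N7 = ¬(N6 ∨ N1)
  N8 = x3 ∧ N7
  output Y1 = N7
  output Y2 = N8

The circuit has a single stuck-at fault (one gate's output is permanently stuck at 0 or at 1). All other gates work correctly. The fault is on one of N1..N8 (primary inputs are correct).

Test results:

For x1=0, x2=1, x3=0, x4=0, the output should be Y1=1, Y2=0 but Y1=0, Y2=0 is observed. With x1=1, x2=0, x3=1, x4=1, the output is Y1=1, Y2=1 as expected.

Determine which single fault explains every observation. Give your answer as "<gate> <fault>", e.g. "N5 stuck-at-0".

Fault-free values for test 1 (x1=0, x2=1, x3=0, x4=0): N1=0, N2=1, N3=1, N4=0, N5=0, N6=0, N7=1, N8=0, giving Y1=1, Y2=0. Observed Y1=0, Y2=0.
Test 1: faults giving observed Y1=0, Y2=0 are {N1 stuck-at-1, N3 stuck-at-0, N4 stuck-at-1, N5 stuck-at-1, N6 stuck-at-1, N7 stuck-at-0}.
Test 2 (x1=1, x2=0, x3=1, x4=1): fault-free N1=0, N2=1, N3=1, N4=0, N5=0, N6=0, N7=1, N8=1 → Y1=1, Y2=1; observed Y1=1, Y2=1. Eliminates N1 stuck-at-1, N4 stuck-at-1, N5 stuck-at-1, N6 stuck-at-1, N7 stuck-at-0.
Only N3 stuck-at-0 is consistent with every test.

N3 stuck-at-0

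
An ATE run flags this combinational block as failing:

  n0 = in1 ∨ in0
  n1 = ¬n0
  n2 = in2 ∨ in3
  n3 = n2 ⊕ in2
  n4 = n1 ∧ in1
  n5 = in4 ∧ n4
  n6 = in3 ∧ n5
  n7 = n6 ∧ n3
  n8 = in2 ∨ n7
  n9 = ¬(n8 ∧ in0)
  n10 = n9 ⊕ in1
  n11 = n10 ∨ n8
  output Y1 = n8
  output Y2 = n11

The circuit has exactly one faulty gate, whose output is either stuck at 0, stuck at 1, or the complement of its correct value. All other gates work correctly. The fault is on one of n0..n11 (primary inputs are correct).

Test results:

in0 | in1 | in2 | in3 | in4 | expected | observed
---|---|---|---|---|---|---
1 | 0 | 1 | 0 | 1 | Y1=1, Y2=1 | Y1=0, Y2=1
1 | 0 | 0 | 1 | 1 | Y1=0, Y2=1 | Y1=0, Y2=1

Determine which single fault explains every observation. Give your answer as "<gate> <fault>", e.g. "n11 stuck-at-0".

Fault-free values for test 1 (in0=1, in1=0, in2=1, in3=0, in4=1): n0=1, n1=0, n2=1, n3=0, n4=0, n5=0, n6=0, n7=0, n8=1, n9=0, n10=0, n11=1, giving Y1=1, Y2=1. Observed Y1=0, Y2=1.
Test 1: faults giving observed Y1=0, Y2=1 are {n8 stuck-at-0, n8 inverted output}.
Test 2 (in0=1, in1=0, in2=0, in3=1, in4=1): fault-free n0=1, n1=0, n2=1, n3=1, n4=0, n5=0, n6=0, n7=0, n8=0, n9=1, n10=1, n11=1 → Y1=0, Y2=1; observed Y1=0, Y2=1. Eliminates n8 inverted output.
Only n8 stuck-at-0 is consistent with every test.

n8 stuck-at-0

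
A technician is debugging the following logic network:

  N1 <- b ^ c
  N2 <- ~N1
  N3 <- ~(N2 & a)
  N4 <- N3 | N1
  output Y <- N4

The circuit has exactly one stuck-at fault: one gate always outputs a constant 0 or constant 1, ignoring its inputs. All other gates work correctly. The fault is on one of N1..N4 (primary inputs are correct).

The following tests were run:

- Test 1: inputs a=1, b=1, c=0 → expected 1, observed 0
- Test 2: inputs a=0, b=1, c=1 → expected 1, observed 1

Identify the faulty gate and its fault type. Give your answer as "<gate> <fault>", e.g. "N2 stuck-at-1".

N1 stuck-at-0

Fault-free values for test 1 (a=1, b=1, c=0): N1=1, N2=0, N3=1, N4=1, giving Y=1. Observed 0.
Test 1: faults giving observed 0 are {N1 stuck-at-0, N4 stuck-at-0}.
Test 2 (a=0, b=1, c=1): fault-free N1=0, N2=1, N3=1, N4=1 → 1; observed 1. Eliminates N4 stuck-at-0.
Only N1 stuck-at-0 is consistent with every test.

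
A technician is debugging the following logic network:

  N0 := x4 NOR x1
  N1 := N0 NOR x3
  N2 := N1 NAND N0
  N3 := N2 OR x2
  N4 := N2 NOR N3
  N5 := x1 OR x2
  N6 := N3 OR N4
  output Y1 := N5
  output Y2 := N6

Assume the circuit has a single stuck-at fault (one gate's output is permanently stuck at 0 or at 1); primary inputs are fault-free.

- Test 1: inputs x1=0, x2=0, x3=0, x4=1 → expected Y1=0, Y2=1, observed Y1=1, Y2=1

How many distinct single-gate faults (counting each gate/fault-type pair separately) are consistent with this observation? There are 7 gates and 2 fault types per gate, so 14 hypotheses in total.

Fault-free: N0=0, N1=1, N2=1, N3=1, N4=0, N5=0, N6=1 → Y1=0, Y2=1. Observed Y1=1, Y2=1.
  N0 stuck-at-0: output Y1=0, Y2=1 ✗
  N0 stuck-at-1: output Y1=0, Y2=1 ✗
  N1 stuck-at-0: output Y1=0, Y2=1 ✗
  N1 stuck-at-1: output Y1=0, Y2=1 ✗
  N2 stuck-at-0: output Y1=0, Y2=1 ✗
  N2 stuck-at-1: output Y1=0, Y2=1 ✗
  N3 stuck-at-0: output Y1=0, Y2=0 ✗
  N3 stuck-at-1: output Y1=0, Y2=1 ✗
  N4 stuck-at-0: output Y1=0, Y2=1 ✗
  N4 stuck-at-1: output Y1=0, Y2=1 ✗
  N5 stuck-at-0: output Y1=0, Y2=1 ✗
  N5 stuck-at-1: output Y1=1, Y2=1 ✓
  N6 stuck-at-0: output Y1=0, Y2=0 ✗
  N6 stuck-at-1: output Y1=0, Y2=1 ✗
Consistent faults: {N5 stuck-at-1} — 1 in all.

1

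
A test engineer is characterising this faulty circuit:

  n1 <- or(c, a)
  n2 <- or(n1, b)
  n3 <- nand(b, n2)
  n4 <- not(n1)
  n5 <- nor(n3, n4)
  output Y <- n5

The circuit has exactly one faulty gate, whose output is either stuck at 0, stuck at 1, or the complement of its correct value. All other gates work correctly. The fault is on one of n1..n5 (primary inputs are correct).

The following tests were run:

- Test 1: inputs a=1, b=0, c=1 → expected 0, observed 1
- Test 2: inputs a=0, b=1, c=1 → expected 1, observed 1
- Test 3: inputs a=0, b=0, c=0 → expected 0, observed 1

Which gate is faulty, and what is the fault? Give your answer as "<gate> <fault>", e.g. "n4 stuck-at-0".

Fault-free values for test 1 (a=1, b=0, c=1): n1=1, n2=1, n3=1, n4=0, n5=0, giving Y=0. Observed 1.
Test 1: faults giving observed 1 are {n3 stuck-at-0, n3 inverted output, n5 stuck-at-1, n5 inverted output}.
Test 2 (a=0, b=1, c=1): fault-free n1=1, n2=1, n3=0, n4=0, n5=1 → 1; observed 1. Eliminates n3 inverted output, n5 inverted output.
Test 3 (a=0, b=0, c=0): fault-free n1=0, n2=0, n3=1, n4=1, n5=0 → 0; observed 1. Eliminates n3 stuck-at-0.
Only n5 stuck-at-1 is consistent with every test.

n5 stuck-at-1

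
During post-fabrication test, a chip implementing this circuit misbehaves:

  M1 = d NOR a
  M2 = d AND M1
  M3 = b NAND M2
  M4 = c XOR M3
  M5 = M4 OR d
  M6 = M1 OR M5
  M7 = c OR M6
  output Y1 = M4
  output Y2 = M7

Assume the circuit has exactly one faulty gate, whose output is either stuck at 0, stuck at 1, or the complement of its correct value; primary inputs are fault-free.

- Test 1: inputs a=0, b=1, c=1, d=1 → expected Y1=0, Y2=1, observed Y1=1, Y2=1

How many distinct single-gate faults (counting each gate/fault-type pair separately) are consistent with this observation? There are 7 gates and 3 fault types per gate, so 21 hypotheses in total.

Fault-free: M1=0, M2=0, M3=1, M4=0, M5=1, M6=1, M7=1 → Y1=0, Y2=1. Observed Y1=1, Y2=1.
  M1: stuck-at-1, inverted output ✓; others ✗
  M2: stuck-at-1, inverted output ✓; others ✗
  M3: stuck-at-0, inverted output ✓; others ✗
  M4: stuck-at-1, inverted output ✓; others ✗
  M5: none of the 3 fault types match ✗
  M6: none of the 3 fault types match ✗
  M7: none of the 3 fault types match ✗
Consistent faults: {M1 stuck-at-1, M1 inverted output, M2 stuck-at-1, M2 inverted output, M3 stuck-at-0, M3 inverted output, M4 stuck-at-1, M4 inverted output} — 8 in all.

8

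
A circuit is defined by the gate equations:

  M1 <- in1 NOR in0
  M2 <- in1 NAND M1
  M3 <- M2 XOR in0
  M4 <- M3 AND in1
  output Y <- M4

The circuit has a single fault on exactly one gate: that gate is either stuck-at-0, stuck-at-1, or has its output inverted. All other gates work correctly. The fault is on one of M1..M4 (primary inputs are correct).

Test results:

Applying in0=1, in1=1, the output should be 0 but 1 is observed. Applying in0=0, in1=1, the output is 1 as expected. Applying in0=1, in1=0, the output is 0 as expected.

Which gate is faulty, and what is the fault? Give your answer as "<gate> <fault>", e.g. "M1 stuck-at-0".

Fault-free values for test 1 (in0=1, in1=1): M1=0, M2=1, M3=0, M4=0, giving Y=0. Observed 1.
Test 1: faults giving observed 1 are {M1 stuck-at-1, M1 inverted output, M2 stuck-at-0, M2 inverted output, M3 stuck-at-1, M3 inverted output, M4 stuck-at-1, M4 inverted output}.
Test 2 (in0=0, in1=1): fault-free M1=0, M2=1, M3=1, M4=1 → 1; observed 1. Eliminates M1 stuck-at-1, M1 inverted output, M2 stuck-at-0, M2 inverted output, M3 inverted output, M4 inverted output.
Test 3 (in0=1, in1=0): fault-free M1=0, M2=1, M3=0, M4=0 → 0; observed 0. Eliminates M4 stuck-at-1.
Only M3 stuck-at-1 is consistent with every test.

M3 stuck-at-1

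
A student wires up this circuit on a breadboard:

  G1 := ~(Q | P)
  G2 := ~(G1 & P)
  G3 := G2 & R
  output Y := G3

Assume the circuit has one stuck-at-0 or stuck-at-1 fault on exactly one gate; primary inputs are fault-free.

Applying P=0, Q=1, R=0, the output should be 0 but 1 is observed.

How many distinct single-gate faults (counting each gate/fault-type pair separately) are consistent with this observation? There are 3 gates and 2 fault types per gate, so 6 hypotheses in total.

1

Fault-free: G1=0, G2=1, G3=0 → 0. Observed 1.
  G1 stuck-at-0: output 0 ✗
  G1 stuck-at-1: output 0 ✗
  G2 stuck-at-0: output 0 ✗
  G2 stuck-at-1: output 0 ✗
  G3 stuck-at-0: output 0 ✗
  G3 stuck-at-1: output 1 ✓
Consistent faults: {G3 stuck-at-1} — 1 in all.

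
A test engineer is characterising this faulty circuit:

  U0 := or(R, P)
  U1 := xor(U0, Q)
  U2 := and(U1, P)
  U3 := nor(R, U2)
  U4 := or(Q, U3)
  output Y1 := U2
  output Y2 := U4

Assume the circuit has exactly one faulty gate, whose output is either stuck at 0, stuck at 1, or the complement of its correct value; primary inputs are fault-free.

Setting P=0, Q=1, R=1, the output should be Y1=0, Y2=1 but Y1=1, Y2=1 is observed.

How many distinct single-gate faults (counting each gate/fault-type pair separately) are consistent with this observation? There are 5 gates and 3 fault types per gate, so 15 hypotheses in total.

2

Fault-free: U0=1, U1=0, U2=0, U3=0, U4=1 → Y1=0, Y2=1. Observed Y1=1, Y2=1.
  U0: none of the 3 fault types match ✗
  U1: none of the 3 fault types match ✗
  U2: stuck-at-1, inverted output ✓; others ✗
  U3: none of the 3 fault types match ✗
  U4: none of the 3 fault types match ✗
Consistent faults: {U2 stuck-at-1, U2 inverted output} — 2 in all.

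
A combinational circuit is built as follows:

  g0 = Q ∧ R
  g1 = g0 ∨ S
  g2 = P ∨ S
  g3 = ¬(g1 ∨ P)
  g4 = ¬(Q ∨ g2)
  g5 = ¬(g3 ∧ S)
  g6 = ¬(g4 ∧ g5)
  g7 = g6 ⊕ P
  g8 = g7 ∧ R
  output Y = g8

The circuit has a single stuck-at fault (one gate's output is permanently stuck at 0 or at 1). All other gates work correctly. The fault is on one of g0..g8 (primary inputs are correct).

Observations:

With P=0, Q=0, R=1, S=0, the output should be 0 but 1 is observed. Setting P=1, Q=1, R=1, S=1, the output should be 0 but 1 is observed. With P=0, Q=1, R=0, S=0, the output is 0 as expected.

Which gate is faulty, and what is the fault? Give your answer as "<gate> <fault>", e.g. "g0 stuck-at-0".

Fault-free values for test 1 (P=0, Q=0, R=1, S=0): g0=0, g1=0, g2=0, g3=1, g4=1, g5=1, g6=0, g7=0, g8=0, giving Y=0. Observed 1.
Test 1: faults giving observed 1 are {g2 stuck-at-1, g4 stuck-at-0, g5 stuck-at-0, g6 stuck-at-1, g7 stuck-at-1, g8 stuck-at-1}.
Test 2 (P=1, Q=1, R=1, S=1): fault-free g0=1, g1=1, g2=1, g3=0, g4=0, g5=1, g6=1, g7=0, g8=0 → 0; observed 1. Eliminates g2 stuck-at-1, g4 stuck-at-0, g5 stuck-at-0, g6 stuck-at-1.
Test 3 (P=0, Q=1, R=0, S=0): fault-free g0=0, g1=0, g2=0, g3=1, g4=0, g5=1, g6=1, g7=1, g8=0 → 0; observed 0. Eliminates g8 stuck-at-1.
Only g7 stuck-at-1 is consistent with every test.

g7 stuck-at-1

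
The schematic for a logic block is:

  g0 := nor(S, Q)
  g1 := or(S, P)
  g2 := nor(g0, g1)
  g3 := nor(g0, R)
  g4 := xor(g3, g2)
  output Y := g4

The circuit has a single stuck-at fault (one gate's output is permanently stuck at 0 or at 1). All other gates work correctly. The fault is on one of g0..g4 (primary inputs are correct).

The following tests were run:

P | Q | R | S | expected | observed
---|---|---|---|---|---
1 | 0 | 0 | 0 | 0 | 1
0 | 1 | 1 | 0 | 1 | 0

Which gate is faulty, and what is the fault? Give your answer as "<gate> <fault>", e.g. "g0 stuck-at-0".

g3 stuck-at-1

Fault-free values for test 1 (P=1, Q=0, R=0, S=0): g0=1, g1=1, g2=0, g3=0, g4=0, giving Y=0. Observed 1.
Test 1: faults giving observed 1 are {g0 stuck-at-0, g2 stuck-at-1, g3 stuck-at-1, g4 stuck-at-1}.
Test 2 (P=0, Q=1, R=1, S=0): fault-free g0=0, g1=0, g2=1, g3=0, g4=1 → 1; observed 0. Eliminates g0 stuck-at-0, g2 stuck-at-1, g4 stuck-at-1.
Only g3 stuck-at-1 is consistent with every test.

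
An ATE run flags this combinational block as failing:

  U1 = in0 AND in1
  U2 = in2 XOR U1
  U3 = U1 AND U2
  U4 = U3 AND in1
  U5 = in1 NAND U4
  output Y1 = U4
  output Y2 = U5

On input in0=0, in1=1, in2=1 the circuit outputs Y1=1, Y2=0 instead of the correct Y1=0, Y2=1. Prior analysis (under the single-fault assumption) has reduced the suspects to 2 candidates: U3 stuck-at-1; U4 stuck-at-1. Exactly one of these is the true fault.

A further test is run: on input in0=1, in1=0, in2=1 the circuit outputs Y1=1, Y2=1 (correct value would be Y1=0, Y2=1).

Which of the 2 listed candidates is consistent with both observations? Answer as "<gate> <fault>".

Evaluate each candidate on input in0=1, in1=0, in2=1:
  U3 stuck-at-1: U1=0, U2=1, U3=1 [stuck-at-1], U4=0, U5=1 → Y1=0, Y2=1 — eliminated
  U4 stuck-at-1: U1=0, U2=1, U3=0, U4=1 [stuck-at-1], U5=1 → Y1=1, Y2=1 — matches
Only U4 stuck-at-1 reproduces the observed Y1=1, Y2=1.

U4 stuck-at-1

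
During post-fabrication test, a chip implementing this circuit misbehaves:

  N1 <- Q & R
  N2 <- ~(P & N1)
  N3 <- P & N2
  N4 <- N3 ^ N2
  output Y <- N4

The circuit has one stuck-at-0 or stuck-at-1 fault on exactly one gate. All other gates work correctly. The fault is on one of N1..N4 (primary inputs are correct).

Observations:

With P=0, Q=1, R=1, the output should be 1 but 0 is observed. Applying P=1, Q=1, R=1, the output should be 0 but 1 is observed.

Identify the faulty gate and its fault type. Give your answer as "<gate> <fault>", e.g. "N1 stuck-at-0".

N3 stuck-at-1

Fault-free values for test 1 (P=0, Q=1, R=1): N1=1, N2=1, N3=0, N4=1, giving Y=1. Observed 0.
Test 1: faults giving observed 0 are {N2 stuck-at-0, N3 stuck-at-1, N4 stuck-at-0}.
Test 2 (P=1, Q=1, R=1): fault-free N1=1, N2=0, N3=0, N4=0 → 0; observed 1. Eliminates N2 stuck-at-0, N4 stuck-at-0.
Only N3 stuck-at-1 is consistent with every test.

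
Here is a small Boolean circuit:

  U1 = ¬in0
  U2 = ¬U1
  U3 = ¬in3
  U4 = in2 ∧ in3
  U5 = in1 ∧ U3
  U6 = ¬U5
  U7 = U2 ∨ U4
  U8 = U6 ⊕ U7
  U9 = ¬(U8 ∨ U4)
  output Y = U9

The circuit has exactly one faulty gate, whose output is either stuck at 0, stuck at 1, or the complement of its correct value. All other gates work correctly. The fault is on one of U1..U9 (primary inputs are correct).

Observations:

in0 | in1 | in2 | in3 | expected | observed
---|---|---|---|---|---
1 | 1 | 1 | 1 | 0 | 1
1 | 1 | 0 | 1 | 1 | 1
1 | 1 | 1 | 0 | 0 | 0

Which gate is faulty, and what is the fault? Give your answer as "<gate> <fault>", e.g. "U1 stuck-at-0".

Fault-free values for test 1 (in0=1, in1=1, in2=1, in3=1): U1=0, U2=1, U3=0, U4=1, U5=0, U6=1, U7=1, U8=0, U9=0, giving Y=0. Observed 1.
Test 1: faults giving observed 1 are {U4 stuck-at-0, U4 inverted output, U9 stuck-at-1, U9 inverted output}.
Test 2 (in0=1, in1=1, in2=0, in3=1): fault-free U1=0, U2=1, U3=0, U4=0, U5=0, U6=1, U7=1, U8=0, U9=1 → 1; observed 1. Eliminates U4 inverted output, U9 inverted output.
Test 3 (in0=1, in1=1, in2=1, in3=0): fault-free U1=0, U2=1, U3=1, U4=0, U5=1, U6=0, U7=1, U8=1, U9=0 → 0; observed 0. Eliminates U9 stuck-at-1.
Only U4 stuck-at-0 is consistent with every test.

U4 stuck-at-0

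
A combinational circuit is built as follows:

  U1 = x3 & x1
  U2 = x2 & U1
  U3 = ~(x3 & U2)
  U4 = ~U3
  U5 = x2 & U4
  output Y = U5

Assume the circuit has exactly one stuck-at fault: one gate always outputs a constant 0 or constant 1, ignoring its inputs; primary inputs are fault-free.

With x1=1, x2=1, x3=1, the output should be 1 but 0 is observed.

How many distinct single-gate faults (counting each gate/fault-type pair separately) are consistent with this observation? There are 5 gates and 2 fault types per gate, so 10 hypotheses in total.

5

Fault-free: U1=1, U2=1, U3=0, U4=1, U5=1 → 1. Observed 0.
  U1 stuck-at-0: output 0 ✓
  U1 stuck-at-1: output 1 ✗
  U2 stuck-at-0: output 0 ✓
  U2 stuck-at-1: output 1 ✗
  U3 stuck-at-0: output 1 ✗
  U3 stuck-at-1: output 0 ✓
  U4 stuck-at-0: output 0 ✓
  U4 stuck-at-1: output 1 ✗
  U5 stuck-at-0: output 0 ✓
  U5 stuck-at-1: output 1 ✗
Consistent faults: {U1 stuck-at-0, U2 stuck-at-0, U3 stuck-at-1, U4 stuck-at-0, U5 stuck-at-0} — 5 in all.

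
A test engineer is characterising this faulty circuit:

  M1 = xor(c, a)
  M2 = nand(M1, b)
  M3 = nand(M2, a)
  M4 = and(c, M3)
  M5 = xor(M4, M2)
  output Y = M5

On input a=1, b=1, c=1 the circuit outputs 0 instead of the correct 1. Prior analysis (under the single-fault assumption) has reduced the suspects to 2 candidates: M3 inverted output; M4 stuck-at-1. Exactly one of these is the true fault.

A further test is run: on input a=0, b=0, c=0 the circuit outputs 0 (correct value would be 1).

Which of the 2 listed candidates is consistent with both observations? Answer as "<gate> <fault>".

Evaluate each candidate on input a=0, b=0, c=0:
  M3 inverted output: M1=0, M2=1, M3=0 [inverted output], M4=0, M5=1 → 1 — eliminated
  M4 stuck-at-1: M1=0, M2=1, M3=1, M4=1 [stuck-at-1], M5=0 → 0 — matches
Only M4 stuck-at-1 reproduces the observed 0.

M4 stuck-at-1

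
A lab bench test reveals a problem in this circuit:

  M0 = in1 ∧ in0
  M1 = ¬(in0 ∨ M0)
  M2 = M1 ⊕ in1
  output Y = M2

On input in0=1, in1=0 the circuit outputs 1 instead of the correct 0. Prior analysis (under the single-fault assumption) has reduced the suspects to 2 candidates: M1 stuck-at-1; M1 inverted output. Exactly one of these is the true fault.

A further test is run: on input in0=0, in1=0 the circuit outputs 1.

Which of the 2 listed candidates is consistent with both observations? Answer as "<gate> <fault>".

M1 stuck-at-1

Evaluate each candidate on input in0=0, in1=0:
  M1 stuck-at-1: M0=0, M1=1 [stuck-at-1], M2=1 → 1 — matches
  M1 inverted output: M0=0, M1=0 [inverted output], M2=0 → 0 — eliminated
Only M1 stuck-at-1 reproduces the observed 1.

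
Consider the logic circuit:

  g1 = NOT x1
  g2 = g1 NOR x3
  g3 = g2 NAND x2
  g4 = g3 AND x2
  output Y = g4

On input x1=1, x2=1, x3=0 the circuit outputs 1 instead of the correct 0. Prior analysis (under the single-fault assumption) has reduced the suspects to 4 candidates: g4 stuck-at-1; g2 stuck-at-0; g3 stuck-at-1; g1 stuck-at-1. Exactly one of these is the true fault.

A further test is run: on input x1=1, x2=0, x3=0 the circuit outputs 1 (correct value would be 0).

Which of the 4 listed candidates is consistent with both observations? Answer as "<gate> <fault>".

Evaluate each candidate on input x1=1, x2=0, x3=0:
  g4 stuck-at-1: g1=0, g2=1, g3=1, g4=1 [stuck-at-1] → 1 — matches
  g2 stuck-at-0: g1=0, g2=0 [stuck-at-0], g3=1, g4=0 → 0 — eliminated
  g3 stuck-at-1: g1=0, g2=1, g3=1 [stuck-at-1], g4=0 → 0 — eliminated
  g1 stuck-at-1: g1=1 [stuck-at-1], g2=0, g3=1, g4=0 → 0 — eliminated
Only g4 stuck-at-1 reproduces the observed 1.

g4 stuck-at-1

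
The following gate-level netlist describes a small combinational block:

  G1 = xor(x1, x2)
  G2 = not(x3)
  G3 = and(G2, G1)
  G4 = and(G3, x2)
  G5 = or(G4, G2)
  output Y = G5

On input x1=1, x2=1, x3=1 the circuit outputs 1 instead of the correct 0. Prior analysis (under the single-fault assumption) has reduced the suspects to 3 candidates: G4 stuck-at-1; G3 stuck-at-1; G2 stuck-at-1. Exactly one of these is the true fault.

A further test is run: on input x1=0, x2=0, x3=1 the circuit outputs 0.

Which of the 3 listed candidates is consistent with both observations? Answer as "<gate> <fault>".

G3 stuck-at-1

Evaluate each candidate on input x1=0, x2=0, x3=1:
  G4 stuck-at-1: G1=0, G2=0, G3=0, G4=1 [stuck-at-1], G5=1 → 1 — eliminated
  G3 stuck-at-1: G1=0, G2=0, G3=1 [stuck-at-1], G4=0, G5=0 → 0 — matches
  G2 stuck-at-1: G1=0, G2=1 [stuck-at-1], G3=0, G4=0, G5=1 → 1 — eliminated
Only G3 stuck-at-1 reproduces the observed 0.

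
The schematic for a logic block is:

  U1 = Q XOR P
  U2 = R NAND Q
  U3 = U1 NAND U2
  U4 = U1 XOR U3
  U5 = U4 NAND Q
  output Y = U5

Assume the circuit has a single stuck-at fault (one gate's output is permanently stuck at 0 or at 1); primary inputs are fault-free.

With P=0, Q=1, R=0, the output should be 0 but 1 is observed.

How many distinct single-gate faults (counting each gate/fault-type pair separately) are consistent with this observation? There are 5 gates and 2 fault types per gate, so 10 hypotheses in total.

Fault-free: U1=1, U2=1, U3=0, U4=1, U5=0 → 0. Observed 1.
  U1 stuck-at-0: output 0 ✗
  U1 stuck-at-1: output 0 ✗
  U2 stuck-at-0: output 1 ✓
  U2 stuck-at-1: output 0 ✗
  U3 stuck-at-0: output 0 ✗
  U3 stuck-at-1: output 1 ✓
  U4 stuck-at-0: output 1 ✓
  U4 stuck-at-1: output 0 ✗
  U5 stuck-at-0: output 0 ✗
  U5 stuck-at-1: output 1 ✓
Consistent faults: {U2 stuck-at-0, U3 stuck-at-1, U4 stuck-at-0, U5 stuck-at-1} — 4 in all.

4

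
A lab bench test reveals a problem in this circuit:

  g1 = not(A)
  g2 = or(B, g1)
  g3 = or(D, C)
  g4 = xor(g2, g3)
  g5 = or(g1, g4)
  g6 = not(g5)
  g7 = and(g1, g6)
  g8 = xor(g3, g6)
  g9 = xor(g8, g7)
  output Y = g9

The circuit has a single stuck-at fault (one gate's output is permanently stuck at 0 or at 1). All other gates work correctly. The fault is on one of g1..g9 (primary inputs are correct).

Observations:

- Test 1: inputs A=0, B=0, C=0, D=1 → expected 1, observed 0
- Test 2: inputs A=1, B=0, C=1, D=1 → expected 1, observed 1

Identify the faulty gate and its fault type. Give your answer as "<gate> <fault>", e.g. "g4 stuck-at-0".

Fault-free values for test 1 (A=0, B=0, C=0, D=1): g1=1, g2=1, g3=1, g4=0, g5=1, g6=0, g7=0, g8=1, g9=1, giving Y=1. Observed 0.
Test 1: faults giving observed 0 are {g3 stuck-at-0, g7 stuck-at-1, g8 stuck-at-0, g9 stuck-at-0}.
Test 2 (A=1, B=0, C=1, D=1): fault-free g1=0, g2=0, g3=1, g4=1, g5=1, g6=0, g7=0, g8=1, g9=1 → 1; observed 1. Eliminates g7 stuck-at-1, g8 stuck-at-0, g9 stuck-at-0.
Only g3 stuck-at-0 is consistent with every test.

g3 stuck-at-0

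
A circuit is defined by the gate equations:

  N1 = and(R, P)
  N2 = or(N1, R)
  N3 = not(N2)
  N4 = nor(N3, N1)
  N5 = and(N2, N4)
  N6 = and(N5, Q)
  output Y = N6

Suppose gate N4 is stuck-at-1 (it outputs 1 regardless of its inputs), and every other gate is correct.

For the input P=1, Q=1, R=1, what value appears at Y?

Propagate with N4 forced: N1=1, N2=1, N3=0, N4=1 [stuck-at-1], N5=1, N6=1.
So Y = 1. (Without the fault it would be 0.)

1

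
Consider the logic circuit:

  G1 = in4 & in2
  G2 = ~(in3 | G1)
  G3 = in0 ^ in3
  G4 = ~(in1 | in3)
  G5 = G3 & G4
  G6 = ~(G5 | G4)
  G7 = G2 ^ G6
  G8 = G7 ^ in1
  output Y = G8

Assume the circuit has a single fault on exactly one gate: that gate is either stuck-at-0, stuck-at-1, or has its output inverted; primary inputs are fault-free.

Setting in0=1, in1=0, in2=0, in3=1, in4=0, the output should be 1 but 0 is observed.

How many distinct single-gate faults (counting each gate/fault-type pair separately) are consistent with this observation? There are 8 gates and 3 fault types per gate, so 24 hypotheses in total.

Fault-free: G1=0, G2=0, G3=0, G4=0, G5=0, G6=1, G7=1, G8=1 → 1. Observed 0.
  G1: none of the 3 fault types match ✗
  G2: stuck-at-1, inverted output ✓; others ✗
  G3: none of the 3 fault types match ✗
  G4: stuck-at-1, inverted output ✓; others ✗
  G5: stuck-at-1, inverted output ✓; others ✗
  G6: stuck-at-0, inverted output ✓; others ✗
  G7: stuck-at-0, inverted output ✓; others ✗
  G8: stuck-at-0, inverted output ✓; others ✗
Consistent faults: {G2 stuck-at-1, G2 inverted output, G4 stuck-at-1, G4 inverted output, G5 stuck-at-1, G5 inverted output, G6 stuck-at-0, G6 inverted output, G7 stuck-at-0, G7 inverted output, G8 stuck-at-0, G8 inverted output} — 12 in all.

12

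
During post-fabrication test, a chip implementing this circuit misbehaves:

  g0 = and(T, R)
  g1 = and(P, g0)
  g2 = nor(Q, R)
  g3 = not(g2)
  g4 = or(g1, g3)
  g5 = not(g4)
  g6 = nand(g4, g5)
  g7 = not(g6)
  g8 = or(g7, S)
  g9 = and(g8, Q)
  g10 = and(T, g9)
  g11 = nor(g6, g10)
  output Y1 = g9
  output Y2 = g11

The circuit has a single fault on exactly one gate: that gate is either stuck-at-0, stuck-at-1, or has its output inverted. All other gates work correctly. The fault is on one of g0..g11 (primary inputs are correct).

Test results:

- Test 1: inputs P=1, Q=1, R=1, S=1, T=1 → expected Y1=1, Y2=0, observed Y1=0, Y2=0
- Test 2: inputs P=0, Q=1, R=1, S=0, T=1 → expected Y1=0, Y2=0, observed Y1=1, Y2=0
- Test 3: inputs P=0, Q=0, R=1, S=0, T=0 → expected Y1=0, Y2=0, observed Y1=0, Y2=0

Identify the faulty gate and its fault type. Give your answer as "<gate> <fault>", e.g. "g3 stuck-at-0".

g8 inverted output

Fault-free values for test 1 (P=1, Q=1, R=1, S=1, T=1): g0=1, g1=1, g2=0, g3=1, g4=1, g5=0, g6=1, g7=0, g8=1, g9=1, g10=1, g11=0, giving Y1=1, Y2=0. Observed Y1=0, Y2=0.
Test 1: faults giving observed Y1=0, Y2=0 are {g8 stuck-at-0, g8 inverted output, g9 stuck-at-0, g9 inverted output}.
Test 2 (P=0, Q=1, R=1, S=0, T=1): fault-free g0=1, g1=0, g2=0, g3=1, g4=1, g5=0, g6=1, g7=0, g8=0, g9=0, g10=0, g11=0 → Y1=0, Y2=0; observed Y1=1, Y2=0. Eliminates g8 stuck-at-0, g9 stuck-at-0.
Test 3 (P=0, Q=0, R=1, S=0, T=0): fault-free g0=0, g1=0, g2=0, g3=1, g4=1, g5=0, g6=1, g7=0, g8=0, g9=0, g10=0, g11=0 → Y1=0, Y2=0; observed Y1=0, Y2=0. Eliminates g9 inverted output.
Only g8 inverted output is consistent with every test.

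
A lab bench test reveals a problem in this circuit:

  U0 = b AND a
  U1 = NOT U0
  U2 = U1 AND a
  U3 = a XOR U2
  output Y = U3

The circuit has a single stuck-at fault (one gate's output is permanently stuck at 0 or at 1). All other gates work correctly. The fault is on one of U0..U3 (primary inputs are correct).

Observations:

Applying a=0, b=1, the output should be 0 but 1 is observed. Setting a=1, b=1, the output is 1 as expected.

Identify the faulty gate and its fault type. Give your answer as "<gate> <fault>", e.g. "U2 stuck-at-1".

Fault-free values for test 1 (a=0, b=1): U0=0, U1=1, U2=0, U3=0, giving Y=0. Observed 1.
Test 1: faults giving observed 1 are {U2 stuck-at-1, U3 stuck-at-1}.
Test 2 (a=1, b=1): fault-free U0=1, U1=0, U2=0, U3=1 → 1; observed 1. Eliminates U2 stuck-at-1.
Only U3 stuck-at-1 is consistent with every test.

U3 stuck-at-1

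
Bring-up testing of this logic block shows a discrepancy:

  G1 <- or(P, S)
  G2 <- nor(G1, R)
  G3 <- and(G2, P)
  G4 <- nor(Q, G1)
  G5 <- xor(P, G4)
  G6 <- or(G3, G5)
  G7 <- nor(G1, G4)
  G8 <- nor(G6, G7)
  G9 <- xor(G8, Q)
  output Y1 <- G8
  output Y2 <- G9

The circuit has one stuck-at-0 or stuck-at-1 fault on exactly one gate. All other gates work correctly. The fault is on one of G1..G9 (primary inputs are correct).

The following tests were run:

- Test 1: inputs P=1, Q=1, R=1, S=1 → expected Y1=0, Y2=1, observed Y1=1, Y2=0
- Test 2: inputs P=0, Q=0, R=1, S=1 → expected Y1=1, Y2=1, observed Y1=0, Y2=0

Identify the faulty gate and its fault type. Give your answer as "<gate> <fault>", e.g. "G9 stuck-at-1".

G4 stuck-at-1

Fault-free values for test 1 (P=1, Q=1, R=1, S=1): G1=1, G2=0, G3=0, G4=0, G5=1, G6=1, G7=0, G8=0, G9=1, giving Y1=0, Y2=1. Observed Y1=1, Y2=0.
Test 1: faults giving observed Y1=1, Y2=0 are {G4 stuck-at-1, G5 stuck-at-0, G6 stuck-at-0, G8 stuck-at-1}.
Test 2 (P=0, Q=0, R=1, S=1): fault-free G1=1, G2=0, G3=0, G4=0, G5=0, G6=0, G7=0, G8=1, G9=1 → Y1=1, Y2=1; observed Y1=0, Y2=0. Eliminates G5 stuck-at-0, G6 stuck-at-0, G8 stuck-at-1.
Only G4 stuck-at-1 is consistent with every test.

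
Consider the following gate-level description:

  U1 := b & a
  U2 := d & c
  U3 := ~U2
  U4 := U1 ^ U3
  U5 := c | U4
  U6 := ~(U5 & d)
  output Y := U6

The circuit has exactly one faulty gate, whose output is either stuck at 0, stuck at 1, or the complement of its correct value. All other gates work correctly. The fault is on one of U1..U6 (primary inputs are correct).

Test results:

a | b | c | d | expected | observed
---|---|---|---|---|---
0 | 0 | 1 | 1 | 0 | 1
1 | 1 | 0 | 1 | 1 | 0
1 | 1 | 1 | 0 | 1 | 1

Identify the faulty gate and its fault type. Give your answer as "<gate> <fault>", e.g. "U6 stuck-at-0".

Fault-free values for test 1 (a=0, b=0, c=1, d=1): U1=0, U2=1, U3=0, U4=0, U5=1, U6=0, giving Y=0. Observed 1.
Test 1: faults giving observed 1 are {U5 stuck-at-0, U5 inverted output, U6 stuck-at-1, U6 inverted output}.
Test 2 (a=1, b=1, c=0, d=1): fault-free U1=1, U2=0, U3=1, U4=0, U5=0, U6=1 → 1; observed 0. Eliminates U5 stuck-at-0, U6 stuck-at-1.
Test 3 (a=1, b=1, c=1, d=0): fault-free U1=1, U2=0, U3=1, U4=0, U5=1, U6=1 → 1; observed 1. Eliminates U6 inverted output.
Only U5 inverted output is consistent with every test.

U5 inverted output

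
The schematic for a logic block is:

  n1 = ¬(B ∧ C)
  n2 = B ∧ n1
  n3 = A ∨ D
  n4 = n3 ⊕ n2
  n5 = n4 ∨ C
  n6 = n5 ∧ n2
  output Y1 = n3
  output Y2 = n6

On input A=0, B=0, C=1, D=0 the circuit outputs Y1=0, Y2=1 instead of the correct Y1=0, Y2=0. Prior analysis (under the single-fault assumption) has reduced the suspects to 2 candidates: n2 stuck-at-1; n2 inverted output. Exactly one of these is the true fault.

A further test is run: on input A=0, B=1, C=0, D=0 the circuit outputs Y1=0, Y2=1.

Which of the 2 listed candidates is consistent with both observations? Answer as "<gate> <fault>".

Evaluate each candidate on input A=0, B=1, C=0, D=0:
  n2 stuck-at-1: n1=1, n2=1 [stuck-at-1], n3=0, n4=1, n5=1, n6=1 → Y1=0, Y2=1 — matches
  n2 inverted output: n1=1, n2=0 [inverted output], n3=0, n4=0, n5=0, n6=0 → Y1=0, Y2=0 — eliminated
Only n2 stuck-at-1 reproduces the observed Y1=0, Y2=1.

n2 stuck-at-1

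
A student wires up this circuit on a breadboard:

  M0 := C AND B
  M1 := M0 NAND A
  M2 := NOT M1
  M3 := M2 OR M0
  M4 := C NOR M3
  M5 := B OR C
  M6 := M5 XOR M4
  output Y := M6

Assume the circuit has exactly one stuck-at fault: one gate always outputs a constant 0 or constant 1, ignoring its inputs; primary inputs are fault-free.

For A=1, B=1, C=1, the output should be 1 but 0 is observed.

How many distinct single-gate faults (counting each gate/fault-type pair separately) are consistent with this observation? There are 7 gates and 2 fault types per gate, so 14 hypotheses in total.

3

Fault-free: M0=1, M1=0, M2=1, M3=1, M4=0, M5=1, M6=1 → 1. Observed 0.
  M0 stuck-at-0: output 1 ✗
  M0 stuck-at-1: output 1 ✗
  M1 stuck-at-0: output 1 ✗
  M1 stuck-at-1: output 1 ✗
  M2 stuck-at-0: output 1 ✗
  M2 stuck-at-1: output 1 ✗
  M3 stuck-at-0: output 1 ✗
  M3 stuck-at-1: output 1 ✗
  M4 stuck-at-0: output 1 ✗
  M4 stuck-at-1: output 0 ✓
  M5 stuck-at-0: output 0 ✓
  M5 stuck-at-1: output 1 ✗
  M6 stuck-at-0: output 0 ✓
  M6 stuck-at-1: output 1 ✗
Consistent faults: {M4 stuck-at-1, M5 stuck-at-0, M6 stuck-at-0} — 3 in all.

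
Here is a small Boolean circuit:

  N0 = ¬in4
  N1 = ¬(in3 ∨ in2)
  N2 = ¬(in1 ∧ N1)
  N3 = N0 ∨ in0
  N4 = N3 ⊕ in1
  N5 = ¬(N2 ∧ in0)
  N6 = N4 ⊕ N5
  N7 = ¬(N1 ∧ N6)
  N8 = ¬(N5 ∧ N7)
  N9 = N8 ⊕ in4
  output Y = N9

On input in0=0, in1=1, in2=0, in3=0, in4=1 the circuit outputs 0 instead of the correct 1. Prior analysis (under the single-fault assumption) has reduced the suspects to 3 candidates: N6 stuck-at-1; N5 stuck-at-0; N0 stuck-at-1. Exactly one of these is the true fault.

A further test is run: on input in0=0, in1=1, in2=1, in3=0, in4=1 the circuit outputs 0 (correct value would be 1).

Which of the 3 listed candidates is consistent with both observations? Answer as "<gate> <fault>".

Evaluate each candidate on input in0=0, in1=1, in2=1, in3=0, in4=1:
  N6 stuck-at-1: N0=0, N1=0, N2=1, N3=0, N4=1, N5=1, N6=1 [stuck-at-1], N7=1, N8=0, N9=1 → 1 — eliminated
  N5 stuck-at-0: N0=0, N1=0, N2=1, N3=0, N4=1, N5=0 [stuck-at-0], N6=1, N7=1, N8=1, N9=0 → 0 — matches
  N0 stuck-at-1: N0=1 [stuck-at-1], N1=0, N2=1, N3=1, N4=0, N5=1, N6=1, N7=1, N8=0, N9=1 → 1 — eliminated
Only N5 stuck-at-0 reproduces the observed 0.

N5 stuck-at-0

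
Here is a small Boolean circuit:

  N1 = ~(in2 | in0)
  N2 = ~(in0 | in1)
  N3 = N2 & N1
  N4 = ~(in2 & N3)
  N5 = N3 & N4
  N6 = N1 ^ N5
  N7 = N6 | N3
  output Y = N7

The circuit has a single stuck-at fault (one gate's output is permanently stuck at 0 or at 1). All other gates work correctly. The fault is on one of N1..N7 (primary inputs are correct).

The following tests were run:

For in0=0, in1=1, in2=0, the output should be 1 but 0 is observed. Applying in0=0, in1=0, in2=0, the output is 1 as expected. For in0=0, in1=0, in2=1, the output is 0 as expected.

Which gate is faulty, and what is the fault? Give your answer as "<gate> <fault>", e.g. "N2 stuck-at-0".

N6 stuck-at-0

Fault-free values for test 1 (in0=0, in1=1, in2=0): N1=1, N2=0, N3=0, N4=1, N5=0, N6=1, N7=1, giving Y=1. Observed 0.
Test 1: faults giving observed 0 are {N1 stuck-at-0, N5 stuck-at-1, N6 stuck-at-0, N7 stuck-at-0}.
Test 2 (in0=0, in1=0, in2=0): fault-free N1=1, N2=1, N3=1, N4=1, N5=1, N6=0, N7=1 → 1; observed 1. Eliminates N1 stuck-at-0, N7 stuck-at-0.
Test 3 (in0=0, in1=0, in2=1): fault-free N1=0, N2=1, N3=0, N4=1, N5=0, N6=0, N7=0 → 0; observed 0. Eliminates N5 stuck-at-1.
Only N6 stuck-at-0 is consistent with every test.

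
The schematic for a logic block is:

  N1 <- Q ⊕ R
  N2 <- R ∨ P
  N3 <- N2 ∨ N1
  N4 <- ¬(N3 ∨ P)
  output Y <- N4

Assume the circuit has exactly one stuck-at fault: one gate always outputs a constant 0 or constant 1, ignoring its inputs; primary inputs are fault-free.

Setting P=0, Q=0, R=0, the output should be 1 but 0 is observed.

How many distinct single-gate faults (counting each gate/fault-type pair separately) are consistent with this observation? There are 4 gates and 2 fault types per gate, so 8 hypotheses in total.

4

Fault-free: N1=0, N2=0, N3=0, N4=1 → 1. Observed 0.
  N1 stuck-at-0: output 1 ✗
  N1 stuck-at-1: output 0 ✓
  N2 stuck-at-0: output 1 ✗
  N2 stuck-at-1: output 0 ✓
  N3 stuck-at-0: output 1 ✗
  N3 stuck-at-1: output 0 ✓
  N4 stuck-at-0: output 0 ✓
  N4 stuck-at-1: output 1 ✗
Consistent faults: {N1 stuck-at-1, N2 stuck-at-1, N3 stuck-at-1, N4 stuck-at-0} — 4 in all.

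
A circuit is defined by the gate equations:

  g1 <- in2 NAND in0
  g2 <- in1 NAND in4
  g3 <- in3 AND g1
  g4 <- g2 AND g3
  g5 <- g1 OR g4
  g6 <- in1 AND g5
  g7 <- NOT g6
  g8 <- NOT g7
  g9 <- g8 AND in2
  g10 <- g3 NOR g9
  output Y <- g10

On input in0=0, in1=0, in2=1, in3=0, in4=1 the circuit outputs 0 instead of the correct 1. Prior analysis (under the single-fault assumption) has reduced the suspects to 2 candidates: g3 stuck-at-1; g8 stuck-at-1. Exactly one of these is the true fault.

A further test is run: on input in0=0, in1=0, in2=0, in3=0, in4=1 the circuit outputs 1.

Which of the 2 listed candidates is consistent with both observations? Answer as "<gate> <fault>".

g8 stuck-at-1

Evaluate each candidate on input in0=0, in1=0, in2=0, in3=0, in4=1:
  g3 stuck-at-1: g1=1, g2=1, g3=1 [stuck-at-1], g4=1, g5=1, g6=0, g7=1, g8=0, g9=0, g10=0 → 0 — eliminated
  g8 stuck-at-1: g1=1, g2=1, g3=0, g4=0, g5=1, g6=0, g7=1, g8=1 [stuck-at-1], g9=0, g10=1 → 1 — matches
Only g8 stuck-at-1 reproduces the observed 1.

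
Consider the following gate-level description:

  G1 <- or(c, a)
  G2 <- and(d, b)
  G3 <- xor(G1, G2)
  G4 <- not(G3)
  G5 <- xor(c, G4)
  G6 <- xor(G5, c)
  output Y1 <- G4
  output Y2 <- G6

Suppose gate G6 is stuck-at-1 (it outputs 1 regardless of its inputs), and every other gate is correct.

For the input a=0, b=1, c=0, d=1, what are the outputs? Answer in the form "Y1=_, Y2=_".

Propagate with G6 forced: G1=0, G2=1, G3=1, G4=0, G5=0, G6=1 [stuck-at-1].
So the outputs are Y1=0, Y2=1. (Without the fault they would be Y1=0, Y2=0.)

Y1=0, Y2=1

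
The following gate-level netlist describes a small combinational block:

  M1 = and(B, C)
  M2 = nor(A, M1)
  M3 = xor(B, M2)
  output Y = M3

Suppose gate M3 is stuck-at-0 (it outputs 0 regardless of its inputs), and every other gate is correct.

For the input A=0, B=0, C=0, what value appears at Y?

0

Propagate with M3 forced: M1=0, M2=1, M3=0 [stuck-at-0].
So Y = 0. (Without the fault it would be 1.)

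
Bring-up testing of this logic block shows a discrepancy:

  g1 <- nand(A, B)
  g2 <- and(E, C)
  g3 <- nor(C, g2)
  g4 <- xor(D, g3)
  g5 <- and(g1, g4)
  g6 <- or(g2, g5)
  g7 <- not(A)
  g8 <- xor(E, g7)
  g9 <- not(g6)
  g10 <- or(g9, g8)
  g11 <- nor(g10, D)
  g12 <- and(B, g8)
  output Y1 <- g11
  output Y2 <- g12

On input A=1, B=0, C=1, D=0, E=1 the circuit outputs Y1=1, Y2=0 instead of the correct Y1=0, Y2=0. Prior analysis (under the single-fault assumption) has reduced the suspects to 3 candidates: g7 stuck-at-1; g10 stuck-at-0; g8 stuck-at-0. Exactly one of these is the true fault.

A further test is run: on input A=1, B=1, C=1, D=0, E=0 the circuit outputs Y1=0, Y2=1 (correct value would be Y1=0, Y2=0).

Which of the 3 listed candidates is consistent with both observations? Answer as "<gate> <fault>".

g7 stuck-at-1

Evaluate each candidate on input A=1, B=1, C=1, D=0, E=0:
  g7 stuck-at-1: g1=0, g2=0, g3=0, g4=0, g5=0, g6=0, g7=1 [stuck-at-1], g8=1, g9=1, g10=1, g11=0, g12=1 → Y1=0, Y2=1 — matches
  g10 stuck-at-0: g1=0, g2=0, g3=0, g4=0, g5=0, g6=0, g7=0, g8=0, g9=1, g10=0 [stuck-at-0], g11=1, g12=0 → Y1=1, Y2=0 — eliminated
  g8 stuck-at-0: g1=0, g2=0, g3=0, g4=0, g5=0, g6=0, g7=0, g8=0 [stuck-at-0], g9=1, g10=1, g11=0, g12=0 → Y1=0, Y2=0 — eliminated
Only g7 stuck-at-1 reproduces the observed Y1=0, Y2=1.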